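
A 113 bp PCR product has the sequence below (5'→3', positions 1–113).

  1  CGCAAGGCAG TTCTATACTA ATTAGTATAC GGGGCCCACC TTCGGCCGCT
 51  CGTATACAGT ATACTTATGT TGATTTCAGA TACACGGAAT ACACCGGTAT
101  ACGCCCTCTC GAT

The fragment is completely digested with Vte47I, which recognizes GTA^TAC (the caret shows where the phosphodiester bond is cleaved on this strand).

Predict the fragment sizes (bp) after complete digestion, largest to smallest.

38, 27, 27, 14, 7 bp

Vte47I sites (GTATAC) start at positions 25, 52, 59, 97.
Vte47I cuts after base 3 of each site, so after positions 27, 54, 61, 99.
Linear molecule, 4 cuts → 5 fragments:
  1–27 → 27 bp
  28–54 → 27 bp
  55–61 → 7 bp
  62–99 → 38 bp
  100–113 → 14 bp
Sorted largest to smallest: 38, 27, 27, 14, 7 bp.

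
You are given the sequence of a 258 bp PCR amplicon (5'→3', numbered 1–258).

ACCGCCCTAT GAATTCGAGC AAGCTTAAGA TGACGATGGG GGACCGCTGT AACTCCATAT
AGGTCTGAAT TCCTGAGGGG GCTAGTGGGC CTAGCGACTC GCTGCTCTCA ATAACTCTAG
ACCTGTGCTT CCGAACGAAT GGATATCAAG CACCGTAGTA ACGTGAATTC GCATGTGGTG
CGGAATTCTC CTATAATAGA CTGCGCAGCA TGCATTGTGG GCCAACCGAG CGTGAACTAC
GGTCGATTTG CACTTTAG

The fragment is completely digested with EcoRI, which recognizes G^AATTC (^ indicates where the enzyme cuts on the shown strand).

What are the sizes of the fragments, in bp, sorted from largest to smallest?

EcoRI sites (GAATTC) start at positions 11, 67, 165, 183.
EcoRI cuts after the first base of each site, so after positions 11, 67, 165, 183.
Linear molecule, 4 cuts → 5 fragments:
  1–11 → 11 bp
  12–67 → 56 bp
  68–165 → 98 bp
  166–183 → 18 bp
  184–258 → 75 bp
Sorted largest to smallest: 98, 75, 56, 18, 11 bp.

98, 75, 56, 18, 11 bp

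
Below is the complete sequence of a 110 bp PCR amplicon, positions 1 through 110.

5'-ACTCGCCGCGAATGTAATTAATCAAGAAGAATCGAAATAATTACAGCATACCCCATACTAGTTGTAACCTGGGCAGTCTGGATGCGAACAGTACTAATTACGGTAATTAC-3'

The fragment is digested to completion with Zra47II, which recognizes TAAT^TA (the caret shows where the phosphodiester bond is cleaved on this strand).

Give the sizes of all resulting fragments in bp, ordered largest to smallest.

57, 23, 18, 9, 3 bp

Zra47II sites (TAATTA) start at positions 15, 38, 95, 104.
Zra47II cuts after base 4 of each site, so after positions 18, 41, 98, 107.
Linear molecule, 4 cuts → 5 fragments:
  1–18 → 18 bp
  19–41 → 23 bp
  42–98 → 57 bp
  99–107 → 9 bp
  108–110 → 3 bp
Sorted largest to smallest: 57, 23, 18, 9, 3 bp.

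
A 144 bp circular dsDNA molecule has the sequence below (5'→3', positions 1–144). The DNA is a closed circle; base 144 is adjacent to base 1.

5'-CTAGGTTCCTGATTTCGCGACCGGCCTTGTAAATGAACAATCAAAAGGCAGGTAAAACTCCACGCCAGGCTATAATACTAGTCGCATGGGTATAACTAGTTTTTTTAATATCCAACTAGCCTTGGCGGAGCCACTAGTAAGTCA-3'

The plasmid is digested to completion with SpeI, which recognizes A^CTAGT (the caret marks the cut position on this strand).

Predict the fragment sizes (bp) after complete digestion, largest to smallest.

SpeI sites (ACTAGT) start at positions 77, 95, 133.
SpeI cuts after the first base of each site, so after positions 77, 95, 133.
Circular molecule, 3 cuts → 3 fragments:
  78–95 → 18 bp
  96–133 → 38 bp
  134–144 then 1–77 → 11 + 77 = 88 bp
Sorted largest to smallest: 88, 38, 18 bp.

88, 38, 18 bp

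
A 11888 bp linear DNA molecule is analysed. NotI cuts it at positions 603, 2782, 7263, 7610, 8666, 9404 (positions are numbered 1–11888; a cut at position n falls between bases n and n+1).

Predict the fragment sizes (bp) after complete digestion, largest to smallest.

4481, 2484, 2179, 1056, 738, 603, 347 bp

Linear molecule, 6 cuts → 7 fragments:
  603 − 0 = 603 bp
  2782 − 603 = 2179 bp
  7263 − 2782 = 4481 bp
  7610 − 7263 = 347 bp
  8666 − 7610 = 1056 bp
  9404 − 8666 = 738 bp
  11888 − 9404 = 2484 bp
Sorted largest to smallest: 4481, 2484, 2179, 1056, 738, 603, 347 bp.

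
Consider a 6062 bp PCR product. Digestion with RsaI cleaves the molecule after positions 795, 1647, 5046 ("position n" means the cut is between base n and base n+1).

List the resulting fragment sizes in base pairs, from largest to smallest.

Linear molecule, 3 cuts → 4 fragments:
  795 − 0 = 795 bp
  1647 − 795 = 852 bp
  5046 − 1647 = 3399 bp
  6062 − 5046 = 1016 bp
Sorted largest to smallest: 3399, 1016, 852, 795 bp.

3399, 1016, 852, 795 bp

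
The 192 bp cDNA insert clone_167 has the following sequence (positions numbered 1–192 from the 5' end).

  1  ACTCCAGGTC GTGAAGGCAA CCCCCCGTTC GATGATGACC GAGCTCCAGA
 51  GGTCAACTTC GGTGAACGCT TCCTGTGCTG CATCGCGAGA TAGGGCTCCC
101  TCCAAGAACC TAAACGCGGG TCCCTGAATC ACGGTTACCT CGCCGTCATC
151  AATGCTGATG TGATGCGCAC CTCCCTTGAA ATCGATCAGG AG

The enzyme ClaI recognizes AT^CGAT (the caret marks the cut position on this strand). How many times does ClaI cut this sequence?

ATCGAT occurs starting at position 181.
ClaI cuts at 1 site.

1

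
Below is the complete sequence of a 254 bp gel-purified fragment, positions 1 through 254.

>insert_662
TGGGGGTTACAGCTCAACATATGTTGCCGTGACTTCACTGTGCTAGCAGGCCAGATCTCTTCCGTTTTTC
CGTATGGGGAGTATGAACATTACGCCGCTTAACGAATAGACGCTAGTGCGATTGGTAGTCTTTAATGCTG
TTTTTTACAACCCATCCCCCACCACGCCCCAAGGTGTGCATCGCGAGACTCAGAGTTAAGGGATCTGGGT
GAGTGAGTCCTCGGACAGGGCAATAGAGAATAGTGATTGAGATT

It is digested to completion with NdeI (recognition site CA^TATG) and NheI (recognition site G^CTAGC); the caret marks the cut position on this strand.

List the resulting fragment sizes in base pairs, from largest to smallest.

The NdeI site (CATATG) starts at position 18.
NdeI cuts after base 2 of each site, so after position 19.
The NheI site (GCTAGC) starts at position 42.
NheI cuts after the first base of each site, so after position 42.
Combined cut positions: 19, 42.
Linear molecule, 2 cuts → 3 fragments:
  1–19 → 19 bp
  20–42 → 23 bp
  43–254 → 212 bp
Sorted largest to smallest: 212, 23, 19 bp.

212, 23, 19 bp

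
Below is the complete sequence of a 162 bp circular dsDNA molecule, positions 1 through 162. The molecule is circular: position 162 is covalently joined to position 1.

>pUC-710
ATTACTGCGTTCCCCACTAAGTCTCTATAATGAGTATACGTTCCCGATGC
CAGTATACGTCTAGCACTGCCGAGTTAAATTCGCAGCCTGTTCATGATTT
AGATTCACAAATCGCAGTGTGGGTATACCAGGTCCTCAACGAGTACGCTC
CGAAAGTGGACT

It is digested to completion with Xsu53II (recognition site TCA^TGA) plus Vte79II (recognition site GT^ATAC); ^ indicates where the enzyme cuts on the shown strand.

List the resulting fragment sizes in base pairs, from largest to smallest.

73, 40, 30, 19 bp

The Xsu53II site (TCATGA) starts at position 92.
Xsu53II cuts after base 3 of each site, so after position 94.
Vte79II sites (GTATAC) start at positions 34, 53, 123.
Vte79II cuts after base 2 of each site, so after positions 35, 54, 124.
Combined cut positions: 35, 54, 94, 124.
Circular molecule, 4 cuts → 4 fragments:
  36–54 → 19 bp
  55–94 → 40 bp
  95–124 → 30 bp
  125–162 then 1–35 → 38 + 35 = 73 bp
Sorted largest to smallest: 73, 40, 30, 19 bp.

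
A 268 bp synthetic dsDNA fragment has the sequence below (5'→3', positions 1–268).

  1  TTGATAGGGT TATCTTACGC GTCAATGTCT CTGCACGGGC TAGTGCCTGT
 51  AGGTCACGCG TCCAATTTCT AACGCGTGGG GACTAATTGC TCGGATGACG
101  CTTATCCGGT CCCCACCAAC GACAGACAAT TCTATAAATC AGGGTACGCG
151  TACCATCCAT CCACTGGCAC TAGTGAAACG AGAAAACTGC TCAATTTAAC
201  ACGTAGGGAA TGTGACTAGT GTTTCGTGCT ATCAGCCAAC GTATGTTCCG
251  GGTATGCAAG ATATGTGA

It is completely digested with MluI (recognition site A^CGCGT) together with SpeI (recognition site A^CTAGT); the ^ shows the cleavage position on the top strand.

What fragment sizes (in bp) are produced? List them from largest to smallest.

MluI sites (ACGCGT) start at positions 17, 56, 72, 146.
MluI cuts after the first base of each site, so after positions 17, 56, 72, 146.
SpeI sites (ACTAGT) start at positions 169, 215.
SpeI cuts after the first base of each site, so after positions 169, 215.
Combined cut positions: 17, 56, 72, 146, 169, 215.
Linear molecule, 6 cuts → 7 fragments:
  1–17 → 17 bp
  18–56 → 39 bp
  57–72 → 16 bp
  73–146 → 74 bp
  147–169 → 23 bp
  170–215 → 46 bp
  216–268 → 53 bp
Sorted largest to smallest: 74, 53, 46, 39, 23, 17, 16 bp.

74, 53, 46, 39, 23, 17, 16 bp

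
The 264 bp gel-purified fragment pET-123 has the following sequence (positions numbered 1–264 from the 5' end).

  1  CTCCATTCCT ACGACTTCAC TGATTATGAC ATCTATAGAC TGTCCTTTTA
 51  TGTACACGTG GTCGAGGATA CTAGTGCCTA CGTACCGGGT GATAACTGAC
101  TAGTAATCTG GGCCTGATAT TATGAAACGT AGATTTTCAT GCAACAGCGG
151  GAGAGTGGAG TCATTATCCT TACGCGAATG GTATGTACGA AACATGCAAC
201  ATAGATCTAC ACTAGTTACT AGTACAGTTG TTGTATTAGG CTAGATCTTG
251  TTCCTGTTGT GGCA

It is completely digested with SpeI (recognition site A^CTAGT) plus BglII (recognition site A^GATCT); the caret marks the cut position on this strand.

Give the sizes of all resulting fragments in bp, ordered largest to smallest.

SpeI sites (ACTAGT) start at positions 70, 99, 211, 218.
SpeI cuts after the first base of each site, so after positions 70, 99, 211, 218.
BglII sites (AGATCT) start at positions 203, 243.
BglII cuts after the first base of each site, so after positions 203, 243.
Combined cut positions: 70, 99, 203, 211, 218, 243.
Linear molecule, 6 cuts → 7 fragments:
  1–70 → 70 bp
  71–99 → 29 bp
  100–203 → 104 bp
  204–211 → 8 bp
  212–218 → 7 bp
  219–243 → 25 bp
  244–264 → 21 bp
Sorted largest to smallest: 104, 70, 29, 25, 21, 8, 7 bp.

104, 70, 29, 25, 21, 8, 7 bp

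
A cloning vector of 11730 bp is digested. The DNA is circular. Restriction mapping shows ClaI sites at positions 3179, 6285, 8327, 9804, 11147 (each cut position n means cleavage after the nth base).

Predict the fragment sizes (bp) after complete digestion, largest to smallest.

Circular molecule, 5 cuts → 5 fragments:
  6285 − 3179 = 3106 bp
  8327 − 6285 = 2042 bp
  9804 − 8327 = 1477 bp
  11147 − 9804 = 1343 bp
  wrap: 11730 − 11147 + 3179 = 3762 bp
Sorted largest to smallest: 3762, 3106, 2042, 1477, 1343 bp.

3762, 3106, 2042, 1477, 1343 bp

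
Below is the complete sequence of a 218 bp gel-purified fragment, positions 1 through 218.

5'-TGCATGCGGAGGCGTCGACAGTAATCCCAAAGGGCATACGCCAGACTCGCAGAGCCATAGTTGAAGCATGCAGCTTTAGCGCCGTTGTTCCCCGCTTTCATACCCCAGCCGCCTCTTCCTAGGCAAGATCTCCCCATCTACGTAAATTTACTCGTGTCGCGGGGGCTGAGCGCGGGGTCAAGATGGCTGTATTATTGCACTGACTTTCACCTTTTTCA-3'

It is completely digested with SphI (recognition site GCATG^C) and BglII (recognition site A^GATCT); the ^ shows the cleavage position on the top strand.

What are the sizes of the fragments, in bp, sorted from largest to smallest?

SphI sites (GCATGC) start at positions 2, 66.
SphI cuts after base 5 of each site (before the last base), so after positions 6, 70.
The BglII site (AGATCT) starts at position 126.
BglII cuts after the first base of each site, so after position 126.
Combined cut positions: 6, 70, 126.
Linear molecule, 3 cuts → 4 fragments:
  1–6 → 6 bp
  7–70 → 64 bp
  71–126 → 56 bp
  127–218 → 92 bp
Sorted largest to smallest: 92, 64, 56, 6 bp.

92, 64, 56, 6 bp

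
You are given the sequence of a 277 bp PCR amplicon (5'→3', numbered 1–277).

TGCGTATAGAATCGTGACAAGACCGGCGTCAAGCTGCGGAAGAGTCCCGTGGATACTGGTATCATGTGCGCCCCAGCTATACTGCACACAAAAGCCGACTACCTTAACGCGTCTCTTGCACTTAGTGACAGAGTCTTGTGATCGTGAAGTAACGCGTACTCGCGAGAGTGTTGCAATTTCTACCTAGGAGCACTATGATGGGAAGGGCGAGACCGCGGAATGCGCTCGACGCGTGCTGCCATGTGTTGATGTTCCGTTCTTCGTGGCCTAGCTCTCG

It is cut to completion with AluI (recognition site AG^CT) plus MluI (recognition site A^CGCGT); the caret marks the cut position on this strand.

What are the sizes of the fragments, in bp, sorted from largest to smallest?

AluI sites (AGCT) start at positions 32, 75, 270.
AluI cuts after base 2 of each site, so after positions 33, 76, 271.
MluI sites (ACGCGT) start at positions 107, 152, 229.
MluI cuts after the first base of each site, so after positions 107, 152, 229.
Combined cut positions: 33, 76, 107, 152, 229, 271.
Linear molecule, 6 cuts → 7 fragments:
  1–33 → 33 bp
  34–76 → 43 bp
  77–107 → 31 bp
  108–152 → 45 bp
  153–229 → 77 bp
  230–271 → 42 bp
  272–277 → 6 bp
Sorted largest to smallest: 77, 45, 43, 42, 33, 31, 6 bp.

77, 45, 43, 42, 33, 31, 6 bp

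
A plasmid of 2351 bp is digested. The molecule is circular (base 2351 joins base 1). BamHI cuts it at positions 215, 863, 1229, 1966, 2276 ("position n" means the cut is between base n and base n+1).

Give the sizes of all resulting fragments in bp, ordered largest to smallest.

Circular molecule, 5 cuts → 5 fragments:
  863 − 215 = 648 bp
  1229 − 863 = 366 bp
  1966 − 1229 = 737 bp
  2276 − 1966 = 310 bp
  wrap: 2351 − 2276 + 215 = 290 bp
Sorted largest to smallest: 737, 648, 366, 310, 290 bp.

737, 648, 366, 310, 290 bp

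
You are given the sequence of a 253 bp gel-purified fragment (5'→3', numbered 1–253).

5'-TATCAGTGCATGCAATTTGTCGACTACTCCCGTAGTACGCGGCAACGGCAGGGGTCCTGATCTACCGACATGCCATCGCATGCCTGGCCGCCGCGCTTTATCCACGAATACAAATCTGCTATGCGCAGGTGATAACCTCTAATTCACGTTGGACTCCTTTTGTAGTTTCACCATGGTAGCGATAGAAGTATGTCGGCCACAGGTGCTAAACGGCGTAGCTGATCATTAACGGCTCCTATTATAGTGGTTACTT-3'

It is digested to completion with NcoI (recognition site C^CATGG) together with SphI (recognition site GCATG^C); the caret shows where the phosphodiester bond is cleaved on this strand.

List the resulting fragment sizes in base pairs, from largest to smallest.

89, 82, 70, 12 bp

The NcoI site (CCATGG) starts at position 171.
NcoI cuts after the first base of each site, so after position 171.
SphI sites (GCATGC) start at positions 8, 78.
SphI cuts after base 5 of each site (before the last base), so after positions 12, 82.
Combined cut positions: 12, 82, 171.
Linear molecule, 3 cuts → 4 fragments:
  1–12 → 12 bp
  13–82 → 70 bp
  83–171 → 89 bp
  172–253 → 82 bp
Sorted largest to smallest: 89, 82, 70, 12 bp.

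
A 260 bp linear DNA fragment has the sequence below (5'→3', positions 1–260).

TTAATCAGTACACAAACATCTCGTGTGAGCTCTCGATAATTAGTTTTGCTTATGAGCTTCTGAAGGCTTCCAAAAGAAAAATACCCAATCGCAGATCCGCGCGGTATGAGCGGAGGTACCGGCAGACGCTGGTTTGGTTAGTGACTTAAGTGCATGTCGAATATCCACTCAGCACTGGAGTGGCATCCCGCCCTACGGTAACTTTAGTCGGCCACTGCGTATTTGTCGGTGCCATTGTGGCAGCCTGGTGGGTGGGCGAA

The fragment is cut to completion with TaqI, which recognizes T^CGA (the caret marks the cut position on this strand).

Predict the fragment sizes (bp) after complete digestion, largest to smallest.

124, 103, 33 bp

TaqI sites (TCGA) start at positions 33, 157.
TaqI cuts after the first base of each site, so after positions 33, 157.
Linear molecule, 2 cuts → 3 fragments:
  1–33 → 33 bp
  34–157 → 124 bp
  158–260 → 103 bp
Sorted largest to smallest: 124, 103, 33 bp.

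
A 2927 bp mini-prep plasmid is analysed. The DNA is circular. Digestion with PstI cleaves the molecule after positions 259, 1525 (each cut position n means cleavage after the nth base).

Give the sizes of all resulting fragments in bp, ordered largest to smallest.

1661, 1266 bp

Circular molecule, 2 cuts → 2 fragments:
  1525 − 259 = 1266 bp
  wrap: 2927 − 1525 + 259 = 1661 bp
Sorted largest to smallest: 1661, 1266 bp.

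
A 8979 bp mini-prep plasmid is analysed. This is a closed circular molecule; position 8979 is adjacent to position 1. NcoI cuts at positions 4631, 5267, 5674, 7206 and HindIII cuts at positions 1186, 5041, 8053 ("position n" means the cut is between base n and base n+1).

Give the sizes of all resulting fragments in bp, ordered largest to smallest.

Combined cut positions (sorted): 1186, 4631, 5041, 5267, 5674, 7206, 8053.
Circular molecule, 7 cuts → 7 fragments:
  4631 − 1186 = 3445 bp
  5041 − 4631 = 410 bp
  5267 − 5041 = 226 bp
  5674 − 5267 = 407 bp
  7206 − 5674 = 1532 bp
  8053 − 7206 = 847 bp
  wrap: 8979 − 8053 + 1186 = 2112 bp
Sorted largest to smallest: 3445, 2112, 1532, 847, 410, 407, 226 bp.

3445, 2112, 1532, 847, 410, 407, 226 bp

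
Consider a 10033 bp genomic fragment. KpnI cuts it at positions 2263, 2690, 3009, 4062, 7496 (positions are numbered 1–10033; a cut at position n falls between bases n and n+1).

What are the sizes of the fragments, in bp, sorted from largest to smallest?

Linear molecule, 5 cuts → 6 fragments:
  2263 − 0 = 2263 bp
  2690 − 2263 = 427 bp
  3009 − 2690 = 319 bp
  4062 − 3009 = 1053 bp
  7496 − 4062 = 3434 bp
  10033 − 7496 = 2537 bp
Sorted largest to smallest: 3434, 2537, 2263, 1053, 427, 319 bp.

3434, 2537, 2263, 1053, 427, 319 bp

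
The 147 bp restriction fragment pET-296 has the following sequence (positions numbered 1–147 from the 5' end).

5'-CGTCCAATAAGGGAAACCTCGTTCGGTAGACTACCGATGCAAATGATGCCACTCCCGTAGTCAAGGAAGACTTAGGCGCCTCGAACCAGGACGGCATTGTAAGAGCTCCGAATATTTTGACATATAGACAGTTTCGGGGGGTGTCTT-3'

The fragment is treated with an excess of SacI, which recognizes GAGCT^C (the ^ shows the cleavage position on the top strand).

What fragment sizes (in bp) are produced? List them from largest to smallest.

107, 40 bp

The SacI site (GAGCTC) starts at position 103.
SacI cuts after base 5 of each site (before the last base), so after position 107.
Linear molecule, 1 cut → 2 fragments:
  1–107 → 107 bp
  108–147 → 40 bp
Sorted largest to smallest: 107, 40 bp.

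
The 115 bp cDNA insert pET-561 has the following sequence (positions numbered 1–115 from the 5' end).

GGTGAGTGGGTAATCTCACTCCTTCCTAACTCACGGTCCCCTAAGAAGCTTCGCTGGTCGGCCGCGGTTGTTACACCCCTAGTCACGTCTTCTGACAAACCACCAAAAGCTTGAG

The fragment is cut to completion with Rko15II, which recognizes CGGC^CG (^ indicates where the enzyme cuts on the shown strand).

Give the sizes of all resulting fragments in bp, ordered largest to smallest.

62, 53 bp

The Rko15II site (CGGCCG) starts at position 59.
Rko15II cuts after base 4 of each site, so after position 62.
Linear molecule, 1 cut → 2 fragments:
  1–62 → 62 bp
  63–115 → 53 bp
Sorted largest to smallest: 62, 53 bp.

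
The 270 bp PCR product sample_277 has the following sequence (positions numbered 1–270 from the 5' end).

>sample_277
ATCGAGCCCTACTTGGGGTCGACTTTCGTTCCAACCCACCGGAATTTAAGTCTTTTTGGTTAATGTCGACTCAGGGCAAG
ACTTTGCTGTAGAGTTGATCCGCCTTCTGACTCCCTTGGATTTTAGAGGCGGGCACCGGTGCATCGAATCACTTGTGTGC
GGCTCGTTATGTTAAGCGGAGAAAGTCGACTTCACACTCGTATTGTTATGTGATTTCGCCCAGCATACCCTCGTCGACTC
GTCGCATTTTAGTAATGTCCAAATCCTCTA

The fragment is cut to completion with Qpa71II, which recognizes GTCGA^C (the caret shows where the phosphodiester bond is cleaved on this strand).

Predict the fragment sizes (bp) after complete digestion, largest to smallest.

120, 48, 47, 33, 22 bp

Qpa71II sites (GTCGAC) start at positions 18, 65, 185, 233.
Qpa71II cuts after base 5 of each site (before the last base), so after positions 22, 69, 189, 237.
Linear molecule, 4 cuts → 5 fragments:
  1–22 → 22 bp
  23–69 → 47 bp
  70–189 → 120 bp
  190–237 → 48 bp
  238–270 → 33 bp
Sorted largest to smallest: 120, 48, 47, 33, 22 bp.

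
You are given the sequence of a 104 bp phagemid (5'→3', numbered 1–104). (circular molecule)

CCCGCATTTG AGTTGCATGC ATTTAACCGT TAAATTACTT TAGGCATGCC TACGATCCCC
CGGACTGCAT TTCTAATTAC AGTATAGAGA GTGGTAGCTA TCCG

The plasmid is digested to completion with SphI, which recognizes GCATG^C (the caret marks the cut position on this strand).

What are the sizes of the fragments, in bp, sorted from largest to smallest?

SphI sites (GCATGC) start at positions 15, 44.
SphI cuts after base 5 of each site (before the last base), so after positions 19, 48.
Circular molecule, 2 cuts → 2 fragments:
  20–48 → 29 bp
  49–104 then 1–19 → 56 + 19 = 75 bp
Sorted largest to smallest: 75, 29 bp.

75, 29 bp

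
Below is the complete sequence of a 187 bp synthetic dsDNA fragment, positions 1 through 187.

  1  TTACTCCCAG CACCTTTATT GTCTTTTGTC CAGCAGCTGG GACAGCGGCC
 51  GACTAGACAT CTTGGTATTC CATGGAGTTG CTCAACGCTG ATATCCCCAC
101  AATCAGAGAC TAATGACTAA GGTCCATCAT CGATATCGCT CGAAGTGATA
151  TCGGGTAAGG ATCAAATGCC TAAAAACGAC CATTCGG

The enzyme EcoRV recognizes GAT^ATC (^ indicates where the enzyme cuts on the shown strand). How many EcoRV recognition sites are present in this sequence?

GATATC occurs starting at positions 90, 132, 147.
EcoRV cuts at 3 sites.

3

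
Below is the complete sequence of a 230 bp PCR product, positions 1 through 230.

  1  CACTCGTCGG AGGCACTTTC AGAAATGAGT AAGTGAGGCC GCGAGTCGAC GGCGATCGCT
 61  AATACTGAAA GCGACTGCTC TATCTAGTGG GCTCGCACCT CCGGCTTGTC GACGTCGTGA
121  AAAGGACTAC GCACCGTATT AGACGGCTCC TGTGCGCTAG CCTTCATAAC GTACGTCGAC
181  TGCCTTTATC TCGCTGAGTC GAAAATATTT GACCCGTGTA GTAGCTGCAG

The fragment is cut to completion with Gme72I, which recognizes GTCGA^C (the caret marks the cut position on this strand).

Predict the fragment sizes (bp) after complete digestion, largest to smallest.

67, 63, 51, 49 bp

Gme72I sites (GTCGAC) start at positions 45, 108, 175.
Gme72I cuts after base 5 of each site (before the last base), so after positions 49, 112, 179.
Linear molecule, 3 cuts → 4 fragments:
  1–49 → 49 bp
  50–112 → 63 bp
  113–179 → 67 bp
  180–230 → 51 bp
Sorted largest to smallest: 67, 63, 51, 49 bp.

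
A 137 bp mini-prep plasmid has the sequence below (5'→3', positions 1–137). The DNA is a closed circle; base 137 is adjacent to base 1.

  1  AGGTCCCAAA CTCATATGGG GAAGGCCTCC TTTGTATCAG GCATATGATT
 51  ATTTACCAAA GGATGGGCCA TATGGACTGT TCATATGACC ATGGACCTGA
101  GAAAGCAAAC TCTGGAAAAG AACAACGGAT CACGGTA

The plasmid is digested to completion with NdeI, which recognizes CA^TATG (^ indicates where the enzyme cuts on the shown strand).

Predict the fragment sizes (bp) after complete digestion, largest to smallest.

68, 29, 27, 13 bp

NdeI sites (CATATG) start at positions 13, 42, 69, 82.
NdeI cuts after base 2 of each site, so after positions 14, 43, 70, 83.
Circular molecule, 4 cuts → 4 fragments:
  15–43 → 29 bp
  44–70 → 27 bp
  71–83 → 13 bp
  84–137 then 1–14 → 54 + 14 = 68 bp
Sorted largest to smallest: 68, 29, 27, 13 bp.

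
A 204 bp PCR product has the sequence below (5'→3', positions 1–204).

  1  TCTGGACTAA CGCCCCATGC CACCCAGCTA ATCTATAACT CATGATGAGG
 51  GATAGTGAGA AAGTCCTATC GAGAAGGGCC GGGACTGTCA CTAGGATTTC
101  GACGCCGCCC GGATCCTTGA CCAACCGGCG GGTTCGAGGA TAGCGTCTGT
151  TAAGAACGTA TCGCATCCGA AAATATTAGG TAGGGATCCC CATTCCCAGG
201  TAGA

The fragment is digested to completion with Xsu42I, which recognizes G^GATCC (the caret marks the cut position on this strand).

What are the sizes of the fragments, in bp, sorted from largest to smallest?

Xsu42I sites (GGATCC) start at positions 111, 184.
Xsu42I cuts after the first base of each site, so after positions 111, 184.
Linear molecule, 2 cuts → 3 fragments:
  1–111 → 111 bp
  112–184 → 73 bp
  185–204 → 20 bp
Sorted largest to smallest: 111, 73, 20 bp.

111, 73, 20 bp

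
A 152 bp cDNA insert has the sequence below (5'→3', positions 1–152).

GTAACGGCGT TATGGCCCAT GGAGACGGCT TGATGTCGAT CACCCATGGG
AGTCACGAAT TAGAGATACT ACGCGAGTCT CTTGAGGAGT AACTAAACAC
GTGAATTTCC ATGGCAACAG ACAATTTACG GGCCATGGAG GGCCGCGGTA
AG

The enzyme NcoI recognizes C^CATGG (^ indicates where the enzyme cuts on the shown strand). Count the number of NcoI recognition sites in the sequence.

4

CCATGG occurs starting at positions 17, 44, 109, 133.
NcoI cuts at 4 sites.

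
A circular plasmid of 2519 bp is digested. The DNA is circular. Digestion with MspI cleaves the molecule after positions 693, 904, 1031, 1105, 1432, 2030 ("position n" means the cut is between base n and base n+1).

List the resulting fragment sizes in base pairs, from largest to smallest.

Circular molecule, 6 cuts → 6 fragments:
  904 − 693 = 211 bp
  1031 − 904 = 127 bp
  1105 − 1031 = 74 bp
  1432 − 1105 = 327 bp
  2030 − 1432 = 598 bp
  wrap: 2519 − 2030 + 693 = 1182 bp
Sorted largest to smallest: 1182, 598, 327, 211, 127, 74 bp.

1182, 598, 327, 211, 127, 74 bp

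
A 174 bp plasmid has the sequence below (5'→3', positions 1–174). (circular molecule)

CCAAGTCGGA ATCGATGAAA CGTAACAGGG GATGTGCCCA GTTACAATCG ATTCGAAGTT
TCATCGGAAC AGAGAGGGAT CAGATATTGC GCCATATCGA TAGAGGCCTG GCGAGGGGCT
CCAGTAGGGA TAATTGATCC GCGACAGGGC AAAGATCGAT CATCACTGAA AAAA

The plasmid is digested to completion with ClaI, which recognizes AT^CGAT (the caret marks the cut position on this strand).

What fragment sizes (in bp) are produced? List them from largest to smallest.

59, 49, 36, 30 bp

ClaI sites (ATCGAT) start at positions 11, 47, 96, 155.
ClaI cuts after base 2 of each site, so after positions 12, 48, 97, 156.
Circular molecule, 4 cuts → 4 fragments:
  13–48 → 36 bp
  49–97 → 49 bp
  98–156 → 59 bp
  157–174 then 1–12 → 18 + 12 = 30 bp
Sorted largest to smallest: 59, 49, 36, 30 bp.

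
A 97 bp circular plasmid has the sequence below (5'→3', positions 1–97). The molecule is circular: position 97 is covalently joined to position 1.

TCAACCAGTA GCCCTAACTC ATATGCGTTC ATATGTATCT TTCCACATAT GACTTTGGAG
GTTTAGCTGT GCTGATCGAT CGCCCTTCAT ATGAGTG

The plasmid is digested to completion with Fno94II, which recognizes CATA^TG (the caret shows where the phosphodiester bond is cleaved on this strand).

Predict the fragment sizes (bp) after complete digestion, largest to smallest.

42, 29, 16, 10 bp

Fno94II sites (CATATG) start at positions 20, 30, 46, 88.
Fno94II cuts after base 4 of each site, so after positions 23, 33, 49, 91.
Circular molecule, 4 cuts → 4 fragments:
  24–33 → 10 bp
  34–49 → 16 bp
  50–91 → 42 bp
  92–97 then 1–23 → 6 + 23 = 29 bp
Sorted largest to smallest: 42, 29, 16, 10 bp.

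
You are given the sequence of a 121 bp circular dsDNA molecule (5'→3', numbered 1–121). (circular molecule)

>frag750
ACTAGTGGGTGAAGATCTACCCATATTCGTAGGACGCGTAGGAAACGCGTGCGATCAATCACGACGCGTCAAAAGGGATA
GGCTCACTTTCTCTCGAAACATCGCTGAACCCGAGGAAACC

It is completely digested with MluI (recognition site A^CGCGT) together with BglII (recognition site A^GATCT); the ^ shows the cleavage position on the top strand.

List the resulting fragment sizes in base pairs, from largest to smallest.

MluI sites (ACGCGT) start at positions 34, 45, 64.
MluI cuts after the first base of each site, so after positions 34, 45, 64.
The BglII site (AGATCT) starts at position 13.
BglII cuts after the first base of each site, so after position 13.
Combined cut positions: 13, 34, 45, 64.
Circular molecule, 4 cuts → 4 fragments:
  14–34 → 21 bp
  35–45 → 11 bp
  46–64 → 19 bp
  65–121 then 1–13 → 57 + 13 = 70 bp
Sorted largest to smallest: 70, 21, 19, 11 bp.

70, 21, 19, 11 bp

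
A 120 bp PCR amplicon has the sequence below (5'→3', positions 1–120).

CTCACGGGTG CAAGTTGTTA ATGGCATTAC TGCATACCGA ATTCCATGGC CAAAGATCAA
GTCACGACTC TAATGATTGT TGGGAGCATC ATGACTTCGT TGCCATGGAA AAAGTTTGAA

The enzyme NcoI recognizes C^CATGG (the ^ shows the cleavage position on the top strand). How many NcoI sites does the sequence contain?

CCATGG occurs starting at positions 44, 103.
NcoI cuts at 2 sites.

2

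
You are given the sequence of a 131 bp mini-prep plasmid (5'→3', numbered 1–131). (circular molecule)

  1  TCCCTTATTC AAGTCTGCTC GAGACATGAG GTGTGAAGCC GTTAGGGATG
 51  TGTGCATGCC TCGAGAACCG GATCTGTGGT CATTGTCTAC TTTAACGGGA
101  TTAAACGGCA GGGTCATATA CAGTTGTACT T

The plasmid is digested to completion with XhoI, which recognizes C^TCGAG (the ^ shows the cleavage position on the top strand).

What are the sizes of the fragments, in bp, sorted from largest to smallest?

89, 42 bp

XhoI sites (CTCGAG) start at positions 18, 60.
XhoI cuts after the first base of each site, so after positions 18, 60.
Circular molecule, 2 cuts → 2 fragments:
  19–60 → 42 bp
  61–131 then 1–18 → 71 + 18 = 89 bp
Sorted largest to smallest: 89, 42 bp.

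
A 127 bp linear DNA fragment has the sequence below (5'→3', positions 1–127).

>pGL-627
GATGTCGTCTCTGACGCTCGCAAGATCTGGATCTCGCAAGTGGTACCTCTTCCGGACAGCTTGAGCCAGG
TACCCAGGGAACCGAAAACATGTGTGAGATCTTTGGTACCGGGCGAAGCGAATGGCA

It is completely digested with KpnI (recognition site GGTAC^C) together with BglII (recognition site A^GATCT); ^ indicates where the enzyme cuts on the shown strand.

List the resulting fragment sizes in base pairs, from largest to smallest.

KpnI sites (GGTACC) start at positions 42, 69, 105.
KpnI cuts after base 5 of each site (before the last base), so after positions 46, 73, 109.
BglII sites (AGATCT) start at positions 23, 97.
BglII cuts after the first base of each site, so after positions 23, 97.
Combined cut positions: 23, 46, 73, 97, 109.
Linear molecule, 5 cuts → 6 fragments:
  1–23 → 23 bp
  24–46 → 23 bp
  47–73 → 27 bp
  74–97 → 24 bp
  98–109 → 12 bp
  110–127 → 18 bp
Sorted largest to smallest: 27, 24, 23, 23, 18, 12 bp.

27, 24, 23, 23, 18, 12 bp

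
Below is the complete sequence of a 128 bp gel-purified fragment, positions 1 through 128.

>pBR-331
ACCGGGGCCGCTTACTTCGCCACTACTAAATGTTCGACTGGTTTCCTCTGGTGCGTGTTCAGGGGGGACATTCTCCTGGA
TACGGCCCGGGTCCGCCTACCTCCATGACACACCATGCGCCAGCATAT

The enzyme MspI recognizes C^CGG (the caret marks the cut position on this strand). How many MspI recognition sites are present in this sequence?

2

CCGG occurs starting at positions 2, 87.
MspI cuts at 2 sites.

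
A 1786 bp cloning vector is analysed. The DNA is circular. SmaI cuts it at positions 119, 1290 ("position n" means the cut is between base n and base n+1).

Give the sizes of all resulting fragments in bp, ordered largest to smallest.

Circular molecule, 2 cuts → 2 fragments:
  1290 − 119 = 1171 bp
  wrap: 1786 − 1290 + 119 = 615 bp
Sorted largest to smallest: 1171, 615 bp.

1171, 615 bp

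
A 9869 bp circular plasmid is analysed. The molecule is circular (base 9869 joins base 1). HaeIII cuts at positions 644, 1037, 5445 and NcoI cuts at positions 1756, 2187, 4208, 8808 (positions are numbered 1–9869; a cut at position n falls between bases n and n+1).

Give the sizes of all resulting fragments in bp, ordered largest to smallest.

3363, 2021, 1705, 1237, 719, 431, 393 bp

Combined cut positions (sorted): 644, 1037, 1756, 2187, 4208, 5445, 8808.
Circular molecule, 7 cuts → 7 fragments:
  1037 − 644 = 393 bp
  1756 − 1037 = 719 bp
  2187 − 1756 = 431 bp
  4208 − 2187 = 2021 bp
  5445 − 4208 = 1237 bp
  8808 − 5445 = 3363 bp
  wrap: 9869 − 8808 + 644 = 1705 bp
Sorted largest to smallest: 3363, 2021, 1705, 1237, 719, 431, 393 bp.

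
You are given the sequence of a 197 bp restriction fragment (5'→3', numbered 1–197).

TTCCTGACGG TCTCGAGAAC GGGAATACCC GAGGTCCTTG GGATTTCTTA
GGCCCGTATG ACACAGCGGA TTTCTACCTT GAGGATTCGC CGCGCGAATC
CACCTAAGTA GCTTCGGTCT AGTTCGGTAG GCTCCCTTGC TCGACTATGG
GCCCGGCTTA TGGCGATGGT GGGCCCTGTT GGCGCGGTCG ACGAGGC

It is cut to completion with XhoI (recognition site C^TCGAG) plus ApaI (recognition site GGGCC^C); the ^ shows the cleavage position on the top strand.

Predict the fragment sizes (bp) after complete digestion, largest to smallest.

The XhoI site (CTCGAG) starts at position 12.
XhoI cuts after the first base of each site, so after position 12.
ApaI sites (GGGCCC) start at positions 149, 171.
ApaI cuts after base 5 of each site (before the last base), so after positions 153, 175.
Combined cut positions: 12, 153, 175.
Linear molecule, 3 cuts → 4 fragments:
  1–12 → 12 bp
  13–153 → 141 bp
  154–175 → 22 bp
  176–197 → 22 bp
Sorted largest to smallest: 141, 22, 22, 12 bp.

141, 22, 22, 12 bp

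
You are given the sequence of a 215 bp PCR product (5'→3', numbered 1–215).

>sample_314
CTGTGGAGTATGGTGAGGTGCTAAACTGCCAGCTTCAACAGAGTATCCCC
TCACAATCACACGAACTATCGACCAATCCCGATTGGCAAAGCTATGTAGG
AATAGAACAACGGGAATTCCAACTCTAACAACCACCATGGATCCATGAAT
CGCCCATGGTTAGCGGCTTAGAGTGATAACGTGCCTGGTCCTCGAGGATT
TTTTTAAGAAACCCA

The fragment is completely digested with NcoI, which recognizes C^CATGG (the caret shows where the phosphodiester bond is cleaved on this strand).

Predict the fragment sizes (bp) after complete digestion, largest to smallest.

NcoI sites (CCATGG) start at positions 135, 154.
NcoI cuts after the first base of each site, so after positions 135, 154.
Linear molecule, 2 cuts → 3 fragments:
  1–135 → 135 bp
  136–154 → 19 bp
  155–215 → 61 bp
Sorted largest to smallest: 135, 61, 19 bp.

135, 61, 19 bp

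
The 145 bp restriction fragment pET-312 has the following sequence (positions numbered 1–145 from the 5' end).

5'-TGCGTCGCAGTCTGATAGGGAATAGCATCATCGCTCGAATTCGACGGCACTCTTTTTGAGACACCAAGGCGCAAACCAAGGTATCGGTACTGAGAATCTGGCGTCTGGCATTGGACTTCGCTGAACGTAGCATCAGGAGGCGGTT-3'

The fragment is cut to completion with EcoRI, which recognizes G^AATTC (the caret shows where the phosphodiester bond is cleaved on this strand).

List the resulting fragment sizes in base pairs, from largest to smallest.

The EcoRI site (GAATTC) starts at position 37.
EcoRI cuts after the first base of each site, so after position 37.
Linear molecule, 1 cut → 2 fragments:
  1–37 → 37 bp
  38–145 → 108 bp
Sorted largest to smallest: 108, 37 bp.

108, 37 bp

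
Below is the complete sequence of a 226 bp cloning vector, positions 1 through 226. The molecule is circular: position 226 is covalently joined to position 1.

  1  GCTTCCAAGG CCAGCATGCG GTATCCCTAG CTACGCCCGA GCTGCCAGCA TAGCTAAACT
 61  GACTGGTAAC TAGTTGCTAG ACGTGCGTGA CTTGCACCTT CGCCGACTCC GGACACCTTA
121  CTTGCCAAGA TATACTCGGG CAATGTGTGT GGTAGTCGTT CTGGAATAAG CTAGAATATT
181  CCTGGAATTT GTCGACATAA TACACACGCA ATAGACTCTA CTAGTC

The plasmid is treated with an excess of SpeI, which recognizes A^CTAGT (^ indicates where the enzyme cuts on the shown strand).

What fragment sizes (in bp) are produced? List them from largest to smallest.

SpeI sites (ACTAGT) start at positions 69, 220.
SpeI cuts after the first base of each site, so after positions 69, 220.
Circular molecule, 2 cuts → 2 fragments:
  70–220 → 151 bp
  221–226 then 1–69 → 6 + 69 = 75 bp
Sorted largest to smallest: 151, 75 bp.

151, 75 bp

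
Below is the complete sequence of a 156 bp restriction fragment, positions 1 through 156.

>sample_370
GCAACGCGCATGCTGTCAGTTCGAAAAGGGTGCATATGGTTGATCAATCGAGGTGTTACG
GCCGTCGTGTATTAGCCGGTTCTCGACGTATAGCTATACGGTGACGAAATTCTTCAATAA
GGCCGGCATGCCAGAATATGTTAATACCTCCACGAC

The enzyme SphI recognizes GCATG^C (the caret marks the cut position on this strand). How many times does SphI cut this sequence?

2

GCATGC occurs starting at positions 8, 126.
SphI cuts at 2 sites.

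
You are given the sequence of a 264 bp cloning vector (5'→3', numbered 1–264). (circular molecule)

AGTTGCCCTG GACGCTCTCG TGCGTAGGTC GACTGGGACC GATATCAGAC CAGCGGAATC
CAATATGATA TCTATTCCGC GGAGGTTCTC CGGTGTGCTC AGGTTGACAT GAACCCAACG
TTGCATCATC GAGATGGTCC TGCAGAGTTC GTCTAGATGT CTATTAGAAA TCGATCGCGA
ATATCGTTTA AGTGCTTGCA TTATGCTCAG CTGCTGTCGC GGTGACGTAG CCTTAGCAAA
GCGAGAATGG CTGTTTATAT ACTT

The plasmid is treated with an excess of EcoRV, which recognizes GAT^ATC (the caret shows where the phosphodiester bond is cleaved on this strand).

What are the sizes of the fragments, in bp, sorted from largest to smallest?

238, 26 bp

EcoRV sites (GATATC) start at positions 41, 67.
EcoRV cuts after base 3 of each site, so after positions 43, 69.
Circular molecule, 2 cuts → 2 fragments:
  44–69 → 26 bp
  70–264 then 1–43 → 195 + 43 = 238 bp
Sorted largest to smallest: 238, 26 bp.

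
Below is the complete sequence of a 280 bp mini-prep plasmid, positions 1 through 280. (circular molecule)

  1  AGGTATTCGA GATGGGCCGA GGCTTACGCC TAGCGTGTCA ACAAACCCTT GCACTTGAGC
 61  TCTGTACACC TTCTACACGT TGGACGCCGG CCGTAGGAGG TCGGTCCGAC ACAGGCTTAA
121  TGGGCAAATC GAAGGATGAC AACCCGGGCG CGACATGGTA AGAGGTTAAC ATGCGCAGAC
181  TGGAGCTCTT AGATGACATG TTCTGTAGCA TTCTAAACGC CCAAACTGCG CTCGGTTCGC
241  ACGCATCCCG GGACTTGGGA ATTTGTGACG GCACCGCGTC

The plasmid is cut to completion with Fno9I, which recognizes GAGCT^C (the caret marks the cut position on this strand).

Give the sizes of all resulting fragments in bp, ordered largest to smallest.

154, 126 bp

Fno9I sites (GAGCTC) start at positions 57, 183.
Fno9I cuts after base 5 of each site (before the last base), so after positions 61, 187.
Circular molecule, 2 cuts → 2 fragments:
  62–187 → 126 bp
  188–280 then 1–61 → 93 + 61 = 154 bp
Sorted largest to smallest: 154, 126 bp.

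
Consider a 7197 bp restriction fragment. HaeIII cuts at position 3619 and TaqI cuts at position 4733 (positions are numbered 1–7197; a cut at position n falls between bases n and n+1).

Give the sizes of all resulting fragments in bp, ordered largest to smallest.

3619, 2464, 1114 bp

Combined cut positions (sorted): 3619, 4733.
Linear molecule, 2 cuts → 3 fragments:
  3619 − 0 = 3619 bp
  4733 − 3619 = 1114 bp
  7197 − 4733 = 2464 bp
Sorted largest to smallest: 3619, 2464, 1114 bp.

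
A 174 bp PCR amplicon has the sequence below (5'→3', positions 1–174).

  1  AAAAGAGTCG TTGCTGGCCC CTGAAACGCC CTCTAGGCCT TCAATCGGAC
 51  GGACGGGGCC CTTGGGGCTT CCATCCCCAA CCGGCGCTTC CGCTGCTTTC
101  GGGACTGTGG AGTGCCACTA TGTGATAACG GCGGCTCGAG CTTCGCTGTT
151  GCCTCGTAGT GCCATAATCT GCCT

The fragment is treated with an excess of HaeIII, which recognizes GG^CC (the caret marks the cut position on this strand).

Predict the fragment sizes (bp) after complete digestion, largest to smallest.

116, 21, 20, 17 bp

HaeIII sites (GGCC) start at positions 16, 36, 57.
HaeIII cuts after base 2 of each site, so after positions 17, 37, 58.
Linear molecule, 3 cuts → 4 fragments:
  1–17 → 17 bp
  18–37 → 20 bp
  38–58 → 21 bp
  59–174 → 116 bp
Sorted largest to smallest: 116, 21, 20, 17 bp.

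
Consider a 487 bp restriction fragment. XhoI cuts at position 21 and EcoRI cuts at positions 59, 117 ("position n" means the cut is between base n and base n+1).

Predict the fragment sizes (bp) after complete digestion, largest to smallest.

Combined cut positions (sorted): 21, 59, 117.
Linear molecule, 3 cuts → 4 fragments:
  21 − 0 = 21 bp
  59 − 21 = 38 bp
  117 − 59 = 58 bp
  487 − 117 = 370 bp
Sorted largest to smallest: 370, 58, 38, 21 bp.

370, 58, 38, 21 bp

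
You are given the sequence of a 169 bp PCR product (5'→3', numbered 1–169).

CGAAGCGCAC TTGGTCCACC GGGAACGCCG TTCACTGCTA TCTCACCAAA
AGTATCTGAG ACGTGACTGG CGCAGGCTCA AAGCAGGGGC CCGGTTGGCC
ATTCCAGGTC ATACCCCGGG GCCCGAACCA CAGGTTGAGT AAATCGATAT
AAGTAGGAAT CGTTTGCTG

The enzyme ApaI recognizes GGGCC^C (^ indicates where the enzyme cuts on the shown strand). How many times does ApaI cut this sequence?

2

GGGCCC occurs starting at positions 87, 119.
ApaI cuts at 2 sites.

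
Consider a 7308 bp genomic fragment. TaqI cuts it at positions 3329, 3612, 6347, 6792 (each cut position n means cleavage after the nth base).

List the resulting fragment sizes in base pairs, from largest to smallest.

3329, 2735, 516, 445, 283 bp

Linear molecule, 4 cuts → 5 fragments:
  3329 − 0 = 3329 bp
  3612 − 3329 = 283 bp
  6347 − 3612 = 2735 bp
  6792 − 6347 = 445 bp
  7308 − 6792 = 516 bp
Sorted largest to smallest: 3329, 2735, 516, 445, 283 bp.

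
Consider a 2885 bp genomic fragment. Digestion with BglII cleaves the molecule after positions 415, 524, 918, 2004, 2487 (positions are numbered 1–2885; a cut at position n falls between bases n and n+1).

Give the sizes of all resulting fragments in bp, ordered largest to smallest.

Linear molecule, 5 cuts → 6 fragments:
  415 − 0 = 415 bp
  524 − 415 = 109 bp
  918 − 524 = 394 bp
  2004 − 918 = 1086 bp
  2487 − 2004 = 483 bp
  2885 − 2487 = 398 bp
Sorted largest to smallest: 1086, 483, 415, 398, 394, 109 bp.

1086, 483, 415, 398, 394, 109 bp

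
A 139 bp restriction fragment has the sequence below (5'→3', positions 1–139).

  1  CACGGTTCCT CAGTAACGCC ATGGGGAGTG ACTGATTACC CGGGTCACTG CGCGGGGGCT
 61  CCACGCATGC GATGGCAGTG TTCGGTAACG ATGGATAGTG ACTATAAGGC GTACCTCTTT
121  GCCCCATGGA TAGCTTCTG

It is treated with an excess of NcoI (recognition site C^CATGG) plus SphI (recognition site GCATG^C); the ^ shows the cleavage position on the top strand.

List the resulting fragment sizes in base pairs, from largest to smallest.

55, 50, 19, 15 bp

NcoI sites (CCATGG) start at positions 19, 124.
NcoI cuts after the first base of each site, so after positions 19, 124.
The SphI site (GCATGC) starts at position 65.
SphI cuts after base 5 of each site (before the last base), so after position 69.
Combined cut positions: 19, 69, 124.
Linear molecule, 3 cuts → 4 fragments:
  1–19 → 19 bp
  20–69 → 50 bp
  70–124 → 55 bp
  125–139 → 15 bp
Sorted largest to smallest: 55, 50, 19, 15 bp.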